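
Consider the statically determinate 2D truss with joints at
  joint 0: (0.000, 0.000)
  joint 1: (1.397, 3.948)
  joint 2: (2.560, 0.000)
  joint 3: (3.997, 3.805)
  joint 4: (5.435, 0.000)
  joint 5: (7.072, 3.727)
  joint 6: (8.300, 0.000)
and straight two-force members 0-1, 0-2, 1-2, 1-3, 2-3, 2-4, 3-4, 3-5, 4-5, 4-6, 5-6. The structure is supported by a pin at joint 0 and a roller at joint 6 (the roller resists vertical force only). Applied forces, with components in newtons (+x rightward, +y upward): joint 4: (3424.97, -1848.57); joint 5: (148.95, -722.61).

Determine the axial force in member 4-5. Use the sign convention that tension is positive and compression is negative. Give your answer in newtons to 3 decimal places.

1251.283

N=7 nodes, M=11 members, R=3 reactions → 2N=14, M+R=14
member 0 (0-1): L=4.1879, (cx,cy)=(0.3336,0.9427)
member 1 (0-2): L=2.5600, (cx,cy)=(1.0000,0.0000)
member 2 (1-2): L=4.1157, (cx,cy)=(0.2826,-0.9592)
member 3 (1-3): L=2.6039, (cx,cy)=(0.9985,-0.0549)
member 4 (2-3): L=4.0673, (cx,cy)=(0.3533,0.9355)
member 5 (2-4): L=2.8750, (cx,cy)=(1.0000,0.0000)
member 6 (3-4): L=4.0677, (cx,cy)=(0.3535,-0.9354)
member 7 (3-5): L=3.0760, (cx,cy)=(0.9997,-0.0254)
member 8 (4-5): L=4.0707, (cx,cy)=(0.4021,0.9156)
member 9 (4-6): L=2.8650, (cx,cy)=(1.0000,0.0000)
member 10 (5-6): L=3.9241, (cx,cy)=(0.3129,-0.9498)
solve A·x = −loads:
  F[0-1] = -719.3201 N (compression)
  F[0-2] = +3813.8722 N (tension)
  F[1-2] = +732.5556 N (tension)
  F[1-3] = -447.6289 N (compression)
  F[2-3] = -751.1433 N (compression)
  F[2-4] = +4286.2560 N (tension)
  F[3-4] = +751.4491 N (tension)
  F[3-5] = -978.3030 N (compression)
  F[4-5] = +1251.2830 N (tension)
  F[4-6] = +623.7402 N (tension)
  F[5-6] = -1993.1720 N (compression)
  Rx@0 = -3573.9200 N
  Ry@0 = +678.1183 N
  Ry@6 = +1893.0617 N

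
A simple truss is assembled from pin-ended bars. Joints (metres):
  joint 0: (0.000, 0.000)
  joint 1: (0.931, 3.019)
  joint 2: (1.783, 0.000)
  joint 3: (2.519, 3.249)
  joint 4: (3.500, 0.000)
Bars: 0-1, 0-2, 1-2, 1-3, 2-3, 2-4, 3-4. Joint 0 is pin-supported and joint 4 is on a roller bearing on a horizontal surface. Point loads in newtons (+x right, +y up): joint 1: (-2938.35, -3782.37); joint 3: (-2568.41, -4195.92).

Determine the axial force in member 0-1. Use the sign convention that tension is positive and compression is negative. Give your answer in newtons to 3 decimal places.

-9283.305

N=5 nodes, M=7 members, R=3 reactions → 2N=10, M+R=10
member 0 (0-1): L=3.1593, (cx,cy)=(0.2947,0.9556)
member 1 (0-2): L=1.7830, (cx,cy)=(1.0000,0.0000)
member 2 (1-2): L=3.1369, (cx,cy)=(0.2716,-0.9624)
member 3 (1-3): L=1.6046, (cx,cy)=(0.9897,0.1433)
member 4 (2-3): L=3.3313, (cx,cy)=(0.2209,0.9753)
member 5 (2-4): L=1.7170, (cx,cy)=(1.0000,0.0000)
member 6 (3-4): L=3.3939, (cx,cy)=(0.2891,-0.9573)
solve A·x = −loads:
  F[0-1] = -9283.3052 N (compression)
  F[0-2] = -2771.0968 N (compression)
  F[1-2] = +5109.1308 N (tension)
  F[1-3] = -1197.3381 N (compression)
  F[2-3] = -5041.6589 N (compression)
  F[2-4] = -269.5655 N (compression)
  F[3-4] = +932.5897 N (tension)
  Rx@0 = +5506.7600 N
  Ry@0 = +8871.0711 N
  Ry@4 = -892.7811 N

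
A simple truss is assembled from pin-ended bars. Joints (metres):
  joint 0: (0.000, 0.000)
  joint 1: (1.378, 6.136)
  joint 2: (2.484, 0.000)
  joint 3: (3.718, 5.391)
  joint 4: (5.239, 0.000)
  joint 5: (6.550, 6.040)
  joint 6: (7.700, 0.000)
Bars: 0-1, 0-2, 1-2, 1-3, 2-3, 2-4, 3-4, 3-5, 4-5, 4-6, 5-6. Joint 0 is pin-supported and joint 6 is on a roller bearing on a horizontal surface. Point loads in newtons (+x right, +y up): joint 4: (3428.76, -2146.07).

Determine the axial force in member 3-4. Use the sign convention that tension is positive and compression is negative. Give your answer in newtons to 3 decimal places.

N=7 nodes, M=11 members, R=3 reactions → 2N=14, M+R=14
member 0 (0-1): L=6.2888, (cx,cy)=(0.2191,0.9757)
member 1 (0-2): L=2.4840, (cx,cy)=(1.0000,0.0000)
member 2 (1-2): L=6.2349, (cx,cy)=(0.1774,-0.9841)
member 3 (1-3): L=2.4557, (cx,cy)=(0.9529,-0.3034)
member 4 (2-3): L=5.5304, (cx,cy)=(0.2231,0.9748)
member 5 (2-4): L=2.7550, (cx,cy)=(1.0000,0.0000)
member 6 (3-4): L=5.6015, (cx,cy)=(0.2715,-0.9624)
member 7 (3-5): L=2.9054, (cx,cy)=(0.9747,0.2234)
member 8 (4-5): L=6.1806, (cx,cy)=(0.2121,0.9772)
member 9 (4-6): L=2.4610, (cx,cy)=(1.0000,0.0000)
member 10 (5-6): L=6.1485, (cx,cy)=(0.1870,-0.9824)
solve A·x = −loads:
  F[0-1] = -702.9902 N (compression)
  F[0-2] = +3582.7983 N (tension)
  F[1-2] = +792.2568 N (tension)
  F[1-3] = -309.1453 N (compression)
  F[2-3] = -799.8575 N (compression)
  F[2-4] = +3901.8076 N (tension)
  F[3-4] = +563.6037 N (tension)
  F[3-5] = -642.3164 N (compression)
  F[4-5] = +1640.9826 N (tension)
  F[4-6] = +278.0113 N (tension)
  F[5-6] = -1486.3944 N (compression)
  Rx@0 = -3428.7600 N
  Ry@0 = +685.9063 N
  Ry@6 = +1460.1637 N

563.604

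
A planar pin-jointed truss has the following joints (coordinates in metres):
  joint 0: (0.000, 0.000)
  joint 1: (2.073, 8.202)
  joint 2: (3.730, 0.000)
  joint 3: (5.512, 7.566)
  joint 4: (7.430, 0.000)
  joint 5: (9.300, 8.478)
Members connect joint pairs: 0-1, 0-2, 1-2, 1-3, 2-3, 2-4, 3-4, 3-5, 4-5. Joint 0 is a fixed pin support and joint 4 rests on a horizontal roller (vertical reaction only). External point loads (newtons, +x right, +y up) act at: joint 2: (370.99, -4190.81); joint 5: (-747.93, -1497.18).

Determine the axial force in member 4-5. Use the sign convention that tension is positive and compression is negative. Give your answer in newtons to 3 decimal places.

N=6 nodes, M=9 members, R=3 reactions → 2N=12, M+R=12
member 0 (0-1): L=8.4599, (cx,cy)=(0.2450,0.9695)
member 1 (0-2): L=3.7300, (cx,cy)=(1.0000,0.0000)
member 2 (1-2): L=8.3677, (cx,cy)=(0.1980,-0.9802)
member 3 (1-3): L=3.4973, (cx,cy)=(0.9833,-0.1819)
member 4 (2-3): L=7.7730, (cx,cy)=(0.2293,0.9734)
member 5 (2-4): L=3.7000, (cx,cy)=(1.0000,0.0000)
member 6 (3-4): L=7.8053, (cx,cy)=(0.2457,-0.9693)
member 7 (3-5): L=3.8962, (cx,cy)=(0.9722,0.2341)
member 8 (4-5): L=8.6818, (cx,cy)=(0.2154,0.9765)
solve A·x = −loads:
  F[0-1] = -2644.1674 N (compression)
  F[0-2] = +270.9814 N (tension)
  F[1-2] = +2843.8437 N (tension)
  F[1-3] = -1231.6050 N (compression)
  F[2-3] = +1441.6789 N (tension)
  F[2-4] = +132.6274 N (tension)
  F[3-4] = -1788.2904 N (compression)
  F[3-5] = -453.7261 N (compression)
  F[4-5] = -1424.4102 N (compression)
  Rx@0 = +376.9400 N
  Ry@0 = +2563.5560 N
  Ry@4 = +3124.4340 N

-1424.410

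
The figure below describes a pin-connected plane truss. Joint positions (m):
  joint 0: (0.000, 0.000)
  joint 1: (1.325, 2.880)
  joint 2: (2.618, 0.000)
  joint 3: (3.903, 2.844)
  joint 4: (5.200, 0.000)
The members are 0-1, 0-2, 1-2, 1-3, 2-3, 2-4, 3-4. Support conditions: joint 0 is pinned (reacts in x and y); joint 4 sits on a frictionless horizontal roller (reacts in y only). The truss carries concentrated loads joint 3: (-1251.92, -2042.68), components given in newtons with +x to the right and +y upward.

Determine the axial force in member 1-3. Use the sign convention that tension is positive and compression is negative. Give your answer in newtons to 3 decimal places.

N=5 nodes, M=7 members, R=3 reactions → 2N=10, M+R=10
member 0 (0-1): L=3.1702, (cx,cy)=(0.4180,0.9085)
member 1 (0-2): L=2.6180, (cx,cy)=(1.0000,0.0000)
member 2 (1-2): L=3.1569, (cx,cy)=(0.4096,-0.9123)
member 3 (1-3): L=2.5783, (cx,cy)=(0.9999,-0.0140)
member 4 (2-3): L=3.1208, (cx,cy)=(0.4117,0.9113)
member 5 (2-4): L=2.5820, (cx,cy)=(1.0000,0.0000)
member 6 (3-4): L=3.1258, (cx,cy)=(0.4149,-0.9099)
solve A·x = −loads:
  F[0-1] = -1314.5179 N (compression)
  F[0-2] = -702.5072 N (compression)
  F[1-2] = +1325.7491 N (tension)
  F[1-3] = -1092.5121 N (compression)
  F[2-3] = -1327.1746 N (compression)
  F[2-4] = +386.9495 N (tension)
  F[3-4] = -932.5534 N (compression)
  Rx@0 = +1251.9200 N
  Ry@0 = +1194.1955 N
  Ry@4 = +848.4845 N

-1092.512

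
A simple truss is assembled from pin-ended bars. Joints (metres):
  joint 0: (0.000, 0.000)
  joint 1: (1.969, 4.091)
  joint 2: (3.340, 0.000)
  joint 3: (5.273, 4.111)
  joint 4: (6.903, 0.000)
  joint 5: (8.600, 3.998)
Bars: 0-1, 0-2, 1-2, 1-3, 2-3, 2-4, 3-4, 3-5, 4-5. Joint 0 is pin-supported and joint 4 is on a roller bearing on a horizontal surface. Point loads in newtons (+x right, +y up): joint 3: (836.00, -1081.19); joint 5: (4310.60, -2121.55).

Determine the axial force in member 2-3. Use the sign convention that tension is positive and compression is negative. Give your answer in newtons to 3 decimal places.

3585.381

N=6 nodes, M=9 members, R=3 reactions → 2N=12, M+R=12
member 0 (0-1): L=4.5402, (cx,cy)=(0.4337,0.9011)
member 1 (0-2): L=3.3400, (cx,cy)=(1.0000,0.0000)
member 2 (1-2): L=4.3146, (cx,cy)=(0.3178,-0.9482)
member 3 (1-3): L=3.3041, (cx,cy)=(1.0000,0.0061)
member 4 (2-3): L=4.5428, (cx,cy)=(0.4255,0.9050)
member 5 (2-4): L=3.5630, (cx,cy)=(1.0000,0.0000)
member 6 (3-4): L=4.4224, (cx,cy)=(0.3686,-0.9296)
member 7 (3-5): L=3.3289, (cx,cy)=(0.9994,-0.0339)
member 8 (4-5): L=4.3432, (cx,cy)=(0.3907,0.9205)
solve A·x = −loads:
  F[0-1] = +3618.6990 N (tension)
  F[0-2] = +3577.2312 N (tension)
  F[1-2] = -3421.9552 N (compression)
  F[1-3] = +2656.7679 N (tension)
  F[2-3] = +3585.3812 N (tension)
  F[2-4] = +964.2625 N (tension)
  F[3-4] = -4858.4072 N (compression)
  F[3-5] = +5140.0208 N (tension)
  F[4-5] = -2115.2125 N (compression)
  Rx@0 = -5146.6000 N
  Ry@0 = -3260.6846 N
  Ry@4 = +6463.4246 N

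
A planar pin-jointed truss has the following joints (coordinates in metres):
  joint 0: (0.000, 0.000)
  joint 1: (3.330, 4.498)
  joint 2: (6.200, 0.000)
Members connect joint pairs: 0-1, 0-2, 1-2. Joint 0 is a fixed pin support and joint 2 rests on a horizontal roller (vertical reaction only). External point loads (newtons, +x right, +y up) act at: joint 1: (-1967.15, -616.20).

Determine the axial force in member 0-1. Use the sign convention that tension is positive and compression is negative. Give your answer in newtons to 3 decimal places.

N=3 nodes, M=3 members, R=3 reactions → 2N=6, M+R=6
member 0 (0-1): L=5.5965, (cx,cy)=(0.5950,0.8037)
member 1 (0-2): L=6.2000, (cx,cy)=(1.0000,0.0000)
member 2 (1-2): L=5.3356, (cx,cy)=(0.5379,-0.8430)
solve A·x = −loads:
  F[0-1] = -2130.5757 N (compression)
  F[0-2] = -699.4279 N (compression)
  F[1-2] = +1300.3086 N (tension)
  Rx@0 = +1967.1500 N
  Ry@0 = +1712.3766 N
  Ry@2 = -1096.1766 N

-2130.576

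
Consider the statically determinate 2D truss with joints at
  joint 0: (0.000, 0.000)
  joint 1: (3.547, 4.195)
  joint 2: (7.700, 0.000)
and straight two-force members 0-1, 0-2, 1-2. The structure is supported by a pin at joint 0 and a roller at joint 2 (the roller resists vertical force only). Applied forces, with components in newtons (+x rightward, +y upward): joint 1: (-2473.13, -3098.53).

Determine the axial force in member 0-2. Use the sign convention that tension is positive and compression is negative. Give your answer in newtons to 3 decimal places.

79.161

N=3 nodes, M=3 members, R=3 reactions → 2N=6, M+R=6
member 0 (0-1): L=5.4936, (cx,cy)=(0.6457,0.7636)
member 1 (0-2): L=7.7000, (cx,cy)=(1.0000,0.0000)
member 2 (1-2): L=5.9030, (cx,cy)=(0.7035,-0.7107)
solve A·x = −loads:
  F[0-1] = -3952.9665 N (compression)
  F[0-2] = +79.1612 N (tension)
  F[1-2] = -112.5183 N (compression)
  Rx@0 = +2473.1300 N
  Ry@0 = +3018.5682 N
  Ry@2 = +79.9618 N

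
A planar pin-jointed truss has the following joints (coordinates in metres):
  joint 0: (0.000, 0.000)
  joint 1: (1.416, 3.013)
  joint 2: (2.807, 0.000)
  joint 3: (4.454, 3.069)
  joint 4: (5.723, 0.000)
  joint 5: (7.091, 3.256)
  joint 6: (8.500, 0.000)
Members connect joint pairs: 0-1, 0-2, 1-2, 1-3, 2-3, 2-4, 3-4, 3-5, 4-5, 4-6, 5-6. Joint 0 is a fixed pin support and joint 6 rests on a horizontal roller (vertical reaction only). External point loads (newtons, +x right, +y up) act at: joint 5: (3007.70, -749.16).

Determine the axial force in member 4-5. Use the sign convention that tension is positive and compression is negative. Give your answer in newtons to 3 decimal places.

N=7 nodes, M=11 members, R=3 reactions → 2N=14, M+R=14
member 0 (0-1): L=3.3291, (cx,cy)=(0.4253,0.9050)
member 1 (0-2): L=2.8070, (cx,cy)=(1.0000,0.0000)
member 2 (1-2): L=3.3186, (cx,cy)=(0.4192,-0.9079)
member 3 (1-3): L=3.0385, (cx,cy)=(0.9998,0.0184)
member 4 (2-3): L=3.4830, (cx,cy)=(0.4729,0.8811)
member 5 (2-4): L=2.9160, (cx,cy)=(1.0000,0.0000)
member 6 (3-4): L=3.3210, (cx,cy)=(0.3821,-0.9241)
member 7 (3-5): L=2.6436, (cx,cy)=(0.9975,0.0707)
member 8 (4-5): L=3.5317, (cx,cy)=(0.3873,0.9219)
member 9 (4-6): L=2.7770, (cx,cy)=(1.0000,0.0000)
member 10 (5-6): L=3.5478, (cx,cy)=(0.3971,-0.9178)
solve A·x = −loads:
  F[0-1] = +1135.8015 N (tension)
  F[0-2] = +2524.6049 N (tension)
  F[1-2] = -1112.9210 N (compression)
  F[1-3] = +949.7414 N (tension)
  F[2-3] = +1146.7472 N (tension)
  F[2-4] = +1515.8615 N (tension)
  F[3-4] = -969.4460 N (compression)
  F[3-5] = +1866.9525 N (tension)
  F[4-5] = +971.7408 N (tension)
  F[4-6] = +769.0222 N (tension)
  F[5-6] = -1936.3589 N (compression)
  Rx@0 = -3007.7000 N
  Ry@0 = -1027.9417 N
  Ry@6 = +1777.1017 N

971.741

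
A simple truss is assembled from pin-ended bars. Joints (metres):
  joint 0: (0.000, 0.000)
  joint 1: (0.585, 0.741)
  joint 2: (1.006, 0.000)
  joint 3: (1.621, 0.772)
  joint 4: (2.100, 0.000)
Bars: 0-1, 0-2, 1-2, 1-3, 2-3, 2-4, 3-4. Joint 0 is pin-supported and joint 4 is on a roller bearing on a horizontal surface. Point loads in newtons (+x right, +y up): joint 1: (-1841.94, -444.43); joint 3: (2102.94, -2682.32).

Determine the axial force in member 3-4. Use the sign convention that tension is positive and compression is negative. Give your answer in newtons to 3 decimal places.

N=5 nodes, M=7 members, R=3 reactions → 2N=10, M+R=10
member 0 (0-1): L=0.9441, (cx,cy)=(0.6196,0.7849)
member 1 (0-2): L=1.0060, (cx,cy)=(1.0000,0.0000)
member 2 (1-2): L=0.8522, (cx,cy)=(0.4940,-0.8695)
member 3 (1-3): L=1.0365, (cx,cy)=(0.9996,0.0299)
member 4 (2-3): L=0.9870, (cx,cy)=(0.6231,0.7822)
member 5 (2-4): L=1.0940, (cx,cy)=(1.0000,0.0000)
member 6 (3-4): L=0.9085, (cx,cy)=(0.5272,-0.8497)
solve A·x = −loads:
  F[0-1] = -1031.1219 N (compression)
  F[0-2] = +899.9288 N (tension)
  F[1-2] = +453.3531 N (tension)
  F[1-3] = +979.4979 N (tension)
  F[2-3] = -503.9633 N (compression)
  F[2-4] = +1437.8936 N (tension)
  F[3-4] = -2727.2820 N (compression)
  Rx@0 = -261.0000 N
  Ry@0 = +809.3098 N
  Ry@4 = +2317.4402 N

-2727.282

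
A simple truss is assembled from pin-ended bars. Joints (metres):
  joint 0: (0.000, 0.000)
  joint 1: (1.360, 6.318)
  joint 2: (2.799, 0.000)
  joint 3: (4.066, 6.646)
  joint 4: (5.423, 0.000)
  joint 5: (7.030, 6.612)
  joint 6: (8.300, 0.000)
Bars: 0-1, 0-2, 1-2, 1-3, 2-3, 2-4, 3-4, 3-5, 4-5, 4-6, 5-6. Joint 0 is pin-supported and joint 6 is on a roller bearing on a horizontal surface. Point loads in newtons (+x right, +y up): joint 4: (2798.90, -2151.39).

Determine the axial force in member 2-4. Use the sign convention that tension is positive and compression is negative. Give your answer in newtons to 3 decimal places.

N=7 nodes, M=11 members, R=3 reactions → 2N=14, M+R=14
member 0 (0-1): L=6.4627, (cx,cy)=(0.2104,0.9776)
member 1 (0-2): L=2.7990, (cx,cy)=(1.0000,0.0000)
member 2 (1-2): L=6.4798, (cx,cy)=(0.2221,-0.9750)
member 3 (1-3): L=2.7258, (cx,cy)=(0.9927,0.1203)
member 4 (2-3): L=6.7657, (cx,cy)=(0.1873,0.9823)
member 5 (2-4): L=2.6240, (cx,cy)=(1.0000,0.0000)
member 6 (3-4): L=6.7831, (cx,cy)=(0.2001,-0.9798)
member 7 (3-5): L=2.9642, (cx,cy)=(0.9999,-0.0115)
member 8 (4-5): L=6.8045, (cx,cy)=(0.2362,0.9717)
member 9 (4-6): L=2.8770, (cx,cy)=(1.0000,0.0000)
member 10 (5-6): L=6.7329, (cx,cy)=(0.1886,-0.9820)
solve A·x = −loads:
  F[0-1] = -762.8102 N (compression)
  F[0-2] = +2959.4241 N (tension)
  F[1-2] = +724.8594 N (tension)
  F[1-3] = -323.8502 N (compression)
  F[2-3] = -719.4881 N (compression)
  F[2-4] = +3255.1343 N (tension)
  F[3-4] = +768.2559 N (tension)
  F[3-5] = -609.9681 N (compression)
  F[4-5] = +1439.3815 N (tension)
  F[4-6] = +269.9924 N (tension)
  F[5-6] = -1431.3558 N (compression)
  Rx@0 = -2798.9000 N
  Ry@0 = +745.7288 N
  Ry@6 = +1405.6612 N

3255.134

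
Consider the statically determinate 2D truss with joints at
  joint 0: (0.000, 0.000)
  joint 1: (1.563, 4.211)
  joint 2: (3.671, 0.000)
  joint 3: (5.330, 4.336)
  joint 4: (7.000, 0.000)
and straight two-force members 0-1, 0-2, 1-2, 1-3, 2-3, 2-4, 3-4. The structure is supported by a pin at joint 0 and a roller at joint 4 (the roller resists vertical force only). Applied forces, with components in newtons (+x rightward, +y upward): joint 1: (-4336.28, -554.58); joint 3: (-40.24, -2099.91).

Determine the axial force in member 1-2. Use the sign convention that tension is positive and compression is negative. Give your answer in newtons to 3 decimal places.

3421.783

N=5 nodes, M=7 members, R=3 reactions → 2N=10, M+R=10
member 0 (0-1): L=4.4917, (cx,cy)=(0.3480,0.9375)
member 1 (0-2): L=3.6710, (cx,cy)=(1.0000,0.0000)
member 2 (1-2): L=4.7092, (cx,cy)=(0.4476,-0.8942)
member 3 (1-3): L=3.7691, (cx,cy)=(0.9994,0.0332)
member 4 (2-3): L=4.6425, (cx,cy)=(0.3573,0.9340)
member 5 (2-4): L=3.3290, (cx,cy)=(1.0000,0.0000)
member 6 (3-4): L=4.6465, (cx,cy)=(0.3594,-0.9332)
solve A·x = −loads:
  F[0-1] = -3802.9023 N (compression)
  F[0-2] = -3053.2084 N (compression)
  F[1-2] = +3421.7830 N (tension)
  F[1-3] = +1482.0628 N (tension)
  F[2-3] = -3276.1265 N (compression)
  F[2-4] = -350.7719 N (compression)
  F[3-4] = +975.9613 N (tension)
  Rx@0 = +4376.5200 N
  Ry@0 = +3565.2367 N
  Ry@4 = -910.7467 N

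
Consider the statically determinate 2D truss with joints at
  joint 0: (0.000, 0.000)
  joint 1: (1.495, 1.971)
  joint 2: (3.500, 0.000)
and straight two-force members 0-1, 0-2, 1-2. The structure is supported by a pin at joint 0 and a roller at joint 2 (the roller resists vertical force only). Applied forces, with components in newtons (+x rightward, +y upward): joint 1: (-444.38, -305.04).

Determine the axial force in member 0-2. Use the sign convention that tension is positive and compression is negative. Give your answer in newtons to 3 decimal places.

N=3 nodes, M=3 members, R=3 reactions → 2N=6, M+R=6
member 0 (0-1): L=2.4738, (cx,cy)=(0.6043,0.7967)
member 1 (0-2): L=3.5000, (cx,cy)=(1.0000,0.0000)
member 2 (1-2): L=2.8116, (cx,cy)=(0.7131,-0.7010)
solve A·x = −loads:
  F[0-1] = -533.4170 N (compression)
  F[0-2] = -122.0230 N (compression)
  F[1-2] = +171.1097 N (tension)
  Rx@0 = +444.3800 N
  Ry@0 = +424.9938 N
  Ry@2 = -119.9538 N

-122.023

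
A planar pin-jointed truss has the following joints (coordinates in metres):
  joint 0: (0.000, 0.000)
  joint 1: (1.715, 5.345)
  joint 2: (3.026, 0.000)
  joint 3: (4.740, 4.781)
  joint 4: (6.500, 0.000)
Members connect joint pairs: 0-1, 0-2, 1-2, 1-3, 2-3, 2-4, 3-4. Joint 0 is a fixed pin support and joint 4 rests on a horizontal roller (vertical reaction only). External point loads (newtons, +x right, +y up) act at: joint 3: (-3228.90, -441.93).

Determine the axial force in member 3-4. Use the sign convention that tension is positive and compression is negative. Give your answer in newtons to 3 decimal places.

2187.380

N=5 nodes, M=7 members, R=3 reactions → 2N=10, M+R=10
member 0 (0-1): L=5.6134, (cx,cy)=(0.3055,0.9522)
member 1 (0-2): L=3.0260, (cx,cy)=(1.0000,0.0000)
member 2 (1-2): L=5.5034, (cx,cy)=(0.2382,-0.9712)
member 3 (1-3): L=3.0771, (cx,cy)=(0.9831,-0.1833)
member 4 (2-3): L=5.0790, (cx,cy)=(0.3375,0.9413)
member 5 (2-4): L=3.4740, (cx,cy)=(1.0000,0.0000)
member 6 (3-4): L=5.0947, (cx,cy)=(0.3455,-0.9384)
solve A·x = −loads:
  F[0-1] = -2619.9096 N (compression)
  F[0-2] = -2428.4679 N (compression)
  F[1-2] = +2852.7019 N (tension)
  F[1-3] = -1505.4928 N (compression)
  F[2-3] = -2943.2423 N (compression)
  F[2-4] = -755.6519 N (compression)
  F[3-4] = +2187.3804 N (tension)
  Rx@0 = +3228.9000 N
  Ry@0 = +2494.6412 N
  Ry@4 = -2052.7112 N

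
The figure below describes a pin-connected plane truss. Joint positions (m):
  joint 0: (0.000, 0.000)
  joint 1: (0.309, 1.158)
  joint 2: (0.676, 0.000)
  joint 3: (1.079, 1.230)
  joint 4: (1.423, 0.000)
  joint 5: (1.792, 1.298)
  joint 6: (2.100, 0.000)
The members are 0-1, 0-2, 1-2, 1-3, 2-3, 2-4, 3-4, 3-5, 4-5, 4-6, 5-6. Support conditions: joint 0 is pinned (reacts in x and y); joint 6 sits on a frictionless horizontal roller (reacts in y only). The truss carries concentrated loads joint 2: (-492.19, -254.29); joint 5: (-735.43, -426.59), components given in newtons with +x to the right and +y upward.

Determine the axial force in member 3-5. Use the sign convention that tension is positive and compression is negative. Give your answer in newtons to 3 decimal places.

-629.460

N=7 nodes, M=11 members, R=3 reactions → 2N=14, M+R=14
member 0 (0-1): L=1.1985, (cx,cy)=(0.2578,0.9662)
member 1 (0-2): L=0.6760, (cx,cy)=(1.0000,0.0000)
member 2 (1-2): L=1.2148, (cx,cy)=(0.3021,-0.9533)
member 3 (1-3): L=0.7734, (cx,cy)=(0.9957,0.0931)
member 4 (2-3): L=1.2943, (cx,cy)=(0.3114,0.9503)
member 5 (2-4): L=0.7470, (cx,cy)=(1.0000,0.0000)
member 6 (3-4): L=1.2772, (cx,cy)=(0.2693,-0.9630)
member 7 (3-5): L=0.7162, (cx,cy)=(0.9955,0.0949)
member 8 (4-5): L=1.3494, (cx,cy)=(0.2734,0.9619)
member 9 (4-6): L=0.6770, (cx,cy)=(1.0000,0.0000)
member 10 (5-6): L=1.3340, (cx,cy)=(0.2309,-0.9730)
solve A·x = −loads:
  F[0-1] = -713.6927 N (compression)
  F[0-2] = -1043.6169 N (compression)
  F[1-2] = +685.0182 N (tension)
  F[1-3] = -392.6636 N (compression)
  F[2-3] = -419.5737 N (compression)
  F[2-4] = -213.8349 N (compression)
  F[3-4] = +389.9232 N (tension)
  F[3-5] = -629.4601 N (compression)
  F[4-5] = -390.3928 N (compression)
  F[4-6] = -2.0609 N (compression)
  F[5-6] = +8.9263 N (tension)
  Rx@0 = +1227.6200 N
  Ry@0 = +689.5652 N
  Ry@6 = -8.6852 N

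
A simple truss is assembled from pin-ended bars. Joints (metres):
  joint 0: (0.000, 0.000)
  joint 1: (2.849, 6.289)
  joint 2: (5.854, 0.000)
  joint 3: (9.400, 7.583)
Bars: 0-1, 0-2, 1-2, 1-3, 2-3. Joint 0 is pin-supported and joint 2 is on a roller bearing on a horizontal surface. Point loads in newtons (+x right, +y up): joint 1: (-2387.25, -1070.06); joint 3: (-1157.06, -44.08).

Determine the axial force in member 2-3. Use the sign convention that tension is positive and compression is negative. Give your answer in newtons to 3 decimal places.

N=4 nodes, M=5 members, R=3 reactions → 2N=8, M+R=8
member 0 (0-1): L=6.9042, (cx,cy)=(0.4126,0.9109)
member 1 (0-2): L=5.8540, (cx,cy)=(1.0000,0.0000)
member 2 (1-2): L=6.9700, (cx,cy)=(0.4311,-0.9023)
member 3 (1-3): L=6.6776, (cx,cy)=(0.9810,0.1938)
member 4 (2-3): L=8.3711, (cx,cy)=(0.4236,0.9059)
solve A·x = −loads:
  F[0-1] = -5034.6617 N (compression)
  F[0-2] = -1466.7776 N (compression)
  F[1-2] = +3622.6139 N (tension)
  F[1-3] = -1276.2949 N (compression)
  F[2-3] = +224.3683 N (tension)
  Rx@0 = +3544.3100 N
  Ry@0 = +4586.0307 N
  Ry@2 = -3471.8907 N

224.368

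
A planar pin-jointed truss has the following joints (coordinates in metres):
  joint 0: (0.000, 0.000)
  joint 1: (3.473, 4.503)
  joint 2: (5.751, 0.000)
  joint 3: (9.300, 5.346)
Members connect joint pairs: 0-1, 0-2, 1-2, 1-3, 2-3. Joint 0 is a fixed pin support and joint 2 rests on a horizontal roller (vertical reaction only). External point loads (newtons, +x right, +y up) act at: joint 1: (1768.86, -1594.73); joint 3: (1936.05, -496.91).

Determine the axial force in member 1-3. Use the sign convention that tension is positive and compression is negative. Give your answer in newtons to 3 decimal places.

2532.770

N=4 nodes, M=5 members, R=3 reactions → 2N=8, M+R=8
member 0 (0-1): L=5.6867, (cx,cy)=(0.6107,0.7918)
member 1 (0-2): L=5.7510, (cx,cy)=(1.0000,0.0000)
member 2 (1-2): L=5.0464, (cx,cy)=(0.4514,-0.8923)
member 3 (1-3): L=5.8877, (cx,cy)=(0.9897,0.1432)
member 4 (2-3): L=6.4168, (cx,cy)=(0.5531,0.8331)
solve A·x = −loads:
  F[0-1] = +3611.4160 N (tension)
  F[0-2] = +1499.3404 N (tension)
  F[1-2] = -4585.5566 N (compression)
  F[1-3] = +2532.7705 N (tension)
  F[2-3] = -1031.7194 N (compression)
  Rx@0 = -3704.9100 N
  Ry@0 = -2859.6833 N
  Ry@2 = +4951.3233 N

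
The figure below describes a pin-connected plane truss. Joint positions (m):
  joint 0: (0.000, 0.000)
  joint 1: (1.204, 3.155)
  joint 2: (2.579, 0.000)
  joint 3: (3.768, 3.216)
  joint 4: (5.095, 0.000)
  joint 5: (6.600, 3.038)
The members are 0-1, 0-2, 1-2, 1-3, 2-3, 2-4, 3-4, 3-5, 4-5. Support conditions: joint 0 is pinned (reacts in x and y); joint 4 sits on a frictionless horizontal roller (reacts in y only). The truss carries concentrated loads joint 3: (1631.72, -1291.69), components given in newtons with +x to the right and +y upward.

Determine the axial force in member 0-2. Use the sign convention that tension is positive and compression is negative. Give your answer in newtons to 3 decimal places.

1367.057

N=6 nodes, M=9 members, R=3 reactions → 2N=12, M+R=12
member 0 (0-1): L=3.3769, (cx,cy)=(0.3565,0.9343)
member 1 (0-2): L=2.5790, (cx,cy)=(1.0000,0.0000)
member 2 (1-2): L=3.4416, (cx,cy)=(0.3995,-0.9167)
member 3 (1-3): L=2.5647, (cx,cy)=(0.9997,0.0238)
member 4 (2-3): L=3.4288, (cx,cy)=(0.3468,0.9379)
member 5 (2-4): L=2.5160, (cx,cy)=(1.0000,0.0000)
member 6 (3-4): L=3.4790, (cx,cy)=(0.3814,-0.9244)
member 7 (3-5): L=2.8376, (cx,cy)=(0.9980,-0.0627)
member 8 (4-5): L=3.3903, (cx,cy)=(0.4439,0.8961)
solve A·x = −loads:
  F[0-1] = +742.3148 N (tension)
  F[0-2] = +1367.0573 N (tension)
  F[1-2] = -741.9706 N (compression)
  F[1-3] = +561.2557 N (tension)
  F[2-3] = +725.1797 N (tension)
  F[2-4] = +819.1505 N (tension)
  F[3-4] = -2147.5821 N (compression)
  F[3-5] = -0.0000 N (tension)
  F[4-5] = +0.0000 N (tension)
  Rx@0 = -1631.7200 N
  Ry@0 = -693.5307 N
  Ry@4 = +1985.2207 N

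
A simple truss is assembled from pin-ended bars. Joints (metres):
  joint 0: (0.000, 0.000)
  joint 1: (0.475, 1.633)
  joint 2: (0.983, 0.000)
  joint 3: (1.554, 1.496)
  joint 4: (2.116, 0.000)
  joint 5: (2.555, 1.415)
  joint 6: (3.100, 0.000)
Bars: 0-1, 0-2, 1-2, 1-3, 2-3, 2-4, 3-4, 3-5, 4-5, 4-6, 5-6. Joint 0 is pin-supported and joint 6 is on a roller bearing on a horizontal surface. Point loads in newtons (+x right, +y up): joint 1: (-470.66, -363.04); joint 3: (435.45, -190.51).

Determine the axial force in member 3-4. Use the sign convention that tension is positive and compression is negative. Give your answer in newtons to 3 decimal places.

N=7 nodes, M=11 members, R=3 reactions → 2N=14, M+R=14
member 0 (0-1): L=1.7007, (cx,cy)=(0.2793,0.9602)
member 1 (0-2): L=0.9830, (cx,cy)=(1.0000,0.0000)
member 2 (1-2): L=1.7102, (cx,cy)=(0.2970,-0.9549)
member 3 (1-3): L=1.0877, (cx,cy)=(0.9920,-0.1260)
member 4 (2-3): L=1.6013, (cx,cy)=(0.3566,0.9343)
member 5 (2-4): L=1.1330, (cx,cy)=(1.0000,0.0000)
member 6 (3-4): L=1.5981, (cx,cy)=(0.3517,-0.9361)
member 7 (3-5): L=1.0043, (cx,cy)=(0.9967,-0.0807)
member 8 (4-5): L=1.4815, (cx,cy)=(0.2963,0.9551)
member 9 (4-6): L=0.9840, (cx,cy)=(1.0000,0.0000)
member 10 (5-6): L=1.5163, (cx,cy)=(0.3594,-0.9332)
solve A·x = −loads:
  F[0-1] = -458.4588 N (compression)
  F[0-2] = +92.8375 N (tension)
  F[1-2] = +36.7144 N (tension)
  F[1-3] = +334.3698 N (tension)
  F[2-3] = -37.5241 N (compression)
  F[2-4] = +117.1241 N (tension)
  F[3-4] = -114.4237 N (compression)
  F[3-5] = -77.1358 N (compression)
  F[4-5] = +112.1514 N (tension)
  F[4-6] = +43.6524 N (tension)
  F[5-6] = -121.4521 N (compression)
  Rx@0 = +35.2100 N
  Ry@0 = +440.2139 N
  Ry@6 = +113.3361 N

-114.424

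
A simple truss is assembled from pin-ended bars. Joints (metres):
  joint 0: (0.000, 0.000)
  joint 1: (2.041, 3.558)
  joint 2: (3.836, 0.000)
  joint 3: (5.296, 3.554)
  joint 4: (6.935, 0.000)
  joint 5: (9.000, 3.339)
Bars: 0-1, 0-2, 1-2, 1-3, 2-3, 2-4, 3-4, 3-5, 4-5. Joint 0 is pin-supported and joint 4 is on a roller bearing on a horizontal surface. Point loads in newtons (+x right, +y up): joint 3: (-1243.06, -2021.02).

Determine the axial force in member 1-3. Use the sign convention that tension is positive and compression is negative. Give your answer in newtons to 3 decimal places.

-1202.518

N=6 nodes, M=9 members, R=3 reactions → 2N=12, M+R=12
member 0 (0-1): L=4.1018, (cx,cy)=(0.4976,0.8674)
member 1 (0-2): L=3.8360, (cx,cy)=(1.0000,0.0000)
member 2 (1-2): L=3.9851, (cx,cy)=(0.4504,-0.8928)
member 3 (1-3): L=3.2550, (cx,cy)=(1.0000,-0.0012)
member 4 (2-3): L=3.8422, (cx,cy)=(0.3800,0.9250)
member 5 (2-4): L=3.0990, (cx,cy)=(1.0000,0.0000)
member 6 (3-4): L=3.9137, (cx,cy)=(0.4188,-0.9081)
member 7 (3-5): L=3.7102, (cx,cy)=(0.9983,-0.0579)
member 8 (4-5): L=3.9260, (cx,cy)=(0.5260,0.8505)
solve A·x = −loads:
  F[0-1] = -1285.0539 N (compression)
  F[0-2] = -603.6400 N (compression)
  F[1-2] = +1250.1520 N (tension)
  F[1-3] = -1202.5177 N (compression)
  F[2-3] = -1206.6666 N (compression)
  F[2-4] = +417.9785 N (tension)
  F[3-4] = -998.0797 N (compression)
  F[3-5] = +0.0000 N (tension)
  F[4-5] = -0.0000 N (compression)
  Rx@0 = +1243.0600 N
  Ry@0 = +1114.6773 N
  Ry@4 = +906.3427 N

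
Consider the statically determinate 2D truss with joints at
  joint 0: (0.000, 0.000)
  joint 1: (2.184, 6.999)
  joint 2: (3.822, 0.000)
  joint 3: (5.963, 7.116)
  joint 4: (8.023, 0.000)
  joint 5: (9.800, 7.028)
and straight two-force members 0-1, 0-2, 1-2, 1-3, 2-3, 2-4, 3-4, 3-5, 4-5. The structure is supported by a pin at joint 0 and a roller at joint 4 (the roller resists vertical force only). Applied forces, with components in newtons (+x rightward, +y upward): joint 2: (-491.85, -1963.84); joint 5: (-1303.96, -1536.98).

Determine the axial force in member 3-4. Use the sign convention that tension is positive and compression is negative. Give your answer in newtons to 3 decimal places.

-117.474

N=6 nodes, M=9 members, R=3 reactions → 2N=12, M+R=12
member 0 (0-1): L=7.3318, (cx,cy)=(0.2979,0.9546)
member 1 (0-2): L=3.8220, (cx,cy)=(1.0000,0.0000)
member 2 (1-2): L=7.1881, (cx,cy)=(0.2279,-0.9737)
member 3 (1-3): L=3.7808, (cx,cy)=(0.9995,0.0309)
member 4 (2-3): L=7.4311, (cx,cy)=(0.2881,0.9576)
member 5 (2-4): L=4.2010, (cx,cy)=(1.0000,0.0000)
member 6 (3-4): L=7.4082, (cx,cy)=(0.2781,-0.9606)
member 7 (3-5): L=3.8380, (cx,cy)=(0.9997,-0.0229)
member 8 (4-5): L=7.2492, (cx,cy)=(0.2451,0.9695)
solve A·x = −loads:
  F[0-1] = -1917.1590 N (compression)
  F[0-2] = -1224.7288 N (compression)
  F[1-2] = +1848.0292 N (tension)
  F[1-3] = -992.6783 N (compression)
  F[2-3] = +171.7134 N (tension)
  F[2-4] = -361.2301 N (compression)
  F[3-4] = -117.4741 N (compression)
  F[3-5] = -910.3031 N (compression)
  F[4-5] = -1606.8780 N (compression)
  Rx@0 = +1795.8100 N
  Ry@0 = +1830.1270 N
  Ry@4 = +1670.6930 N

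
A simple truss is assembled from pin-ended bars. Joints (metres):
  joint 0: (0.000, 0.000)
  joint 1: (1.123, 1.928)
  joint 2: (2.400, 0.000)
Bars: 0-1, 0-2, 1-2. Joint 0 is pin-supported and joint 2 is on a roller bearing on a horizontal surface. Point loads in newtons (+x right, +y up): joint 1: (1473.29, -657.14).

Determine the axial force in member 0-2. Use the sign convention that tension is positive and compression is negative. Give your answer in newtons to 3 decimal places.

N=3 nodes, M=3 members, R=3 reactions → 2N=6, M+R=6
member 0 (0-1): L=2.2312, (cx,cy)=(0.5033,0.8641)
member 1 (0-2): L=2.4000, (cx,cy)=(1.0000,0.0000)
member 2 (1-2): L=2.3126, (cx,cy)=(0.5522,-0.8337)
solve A·x = −loads:
  F[0-1] = +965.0342 N (tension)
  F[0-2] = +987.5752 N (tension)
  F[1-2] = -1788.4279 N (compression)
  Rx@0 = -1473.2900 N
  Ry@0 = -833.8897 N
  Ry@2 = +1491.0297 N

987.575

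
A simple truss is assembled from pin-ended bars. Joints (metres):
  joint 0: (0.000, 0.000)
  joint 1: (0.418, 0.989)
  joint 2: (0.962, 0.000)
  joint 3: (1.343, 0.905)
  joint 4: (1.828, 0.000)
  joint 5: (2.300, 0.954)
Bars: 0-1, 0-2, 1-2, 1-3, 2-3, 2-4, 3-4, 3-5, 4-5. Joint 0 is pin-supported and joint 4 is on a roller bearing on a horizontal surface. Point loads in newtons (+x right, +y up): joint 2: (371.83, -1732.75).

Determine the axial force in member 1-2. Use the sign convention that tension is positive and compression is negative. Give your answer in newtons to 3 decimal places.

N=6 nodes, M=9 members, R=3 reactions → 2N=12, M+R=12
member 0 (0-1): L=1.0737, (cx,cy)=(0.3893,0.9211)
member 1 (0-2): L=0.9620, (cx,cy)=(1.0000,0.0000)
member 2 (1-2): L=1.1287, (cx,cy)=(0.4820,-0.8762)
member 3 (1-3): L=0.9288, (cx,cy)=(0.9959,-0.0904)
member 4 (2-3): L=0.9819, (cx,cy)=(0.3880,0.9217)
member 5 (2-4): L=0.8660, (cx,cy)=(1.0000,0.0000)
member 6 (3-4): L=1.0268, (cx,cy)=(0.4724,-0.8814)
member 7 (3-5): L=0.9583, (cx,cy)=(0.9987,0.0511)
member 8 (4-5): L=1.0644, (cx,cy)=(0.4435,0.8963)
solve A·x = −loads:
  F[0-1] = -891.1828 N (compression)
  F[0-2] = +718.7726 N (tension)
  F[1-2] = +1023.9678 N (tension)
  F[1-3] = -843.9050 N (compression)
  F[2-3] = +906.5786 N (tension)
  F[2-4] = +488.6838 N (tension)
  F[3-4] = -1034.5656 N (compression)
  F[3-5] = +0.0000 N (tension)
  F[4-5] = -0.0000 N (compression)
  Rx@0 = -371.8300 N
  Ry@0 = +820.8761 N
  Ry@4 = +911.8739 N

1023.968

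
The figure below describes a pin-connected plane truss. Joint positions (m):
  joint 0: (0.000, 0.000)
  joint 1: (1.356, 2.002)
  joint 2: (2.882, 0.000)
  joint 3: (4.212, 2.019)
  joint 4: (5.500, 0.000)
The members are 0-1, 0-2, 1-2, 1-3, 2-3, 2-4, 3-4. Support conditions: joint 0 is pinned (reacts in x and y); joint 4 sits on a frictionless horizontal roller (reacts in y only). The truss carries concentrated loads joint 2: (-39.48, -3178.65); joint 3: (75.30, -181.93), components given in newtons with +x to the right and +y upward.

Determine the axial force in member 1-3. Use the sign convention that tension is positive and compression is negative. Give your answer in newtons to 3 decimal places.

-2189.752

N=5 nodes, M=7 members, R=3 reactions → 2N=10, M+R=10
member 0 (0-1): L=2.4180, (cx,cy)=(0.5608,0.8280)
member 1 (0-2): L=2.8820, (cx,cy)=(1.0000,0.0000)
member 2 (1-2): L=2.5173, (cx,cy)=(0.6062,-0.7953)
member 3 (1-3): L=2.8561, (cx,cy)=(1.0000,0.0060)
member 4 (2-3): L=2.4177, (cx,cy)=(0.5501,0.8351)
member 5 (2-4): L=2.6180, (cx,cy)=(1.0000,0.0000)
member 6 (3-4): L=2.3948, (cx,cy)=(0.5378,-0.8431)
solve A·x = −loads:
  F[0-1] = -1845.5092 N (compression)
  F[0-2] = +1070.7692 N (tension)
  F[1-2] = +1904.8893 N (tension)
  F[1-3] = -2189.7523 N (compression)
  F[2-3] = +1992.2161 N (tension)
  F[2-4] = +1169.0752 N (tension)
  F[3-4] = -2173.7262 N (compression)
  Rx@0 = -35.8200 N
  Ry@0 = +1528.0002 N
  Ry@4 = +1832.5798 N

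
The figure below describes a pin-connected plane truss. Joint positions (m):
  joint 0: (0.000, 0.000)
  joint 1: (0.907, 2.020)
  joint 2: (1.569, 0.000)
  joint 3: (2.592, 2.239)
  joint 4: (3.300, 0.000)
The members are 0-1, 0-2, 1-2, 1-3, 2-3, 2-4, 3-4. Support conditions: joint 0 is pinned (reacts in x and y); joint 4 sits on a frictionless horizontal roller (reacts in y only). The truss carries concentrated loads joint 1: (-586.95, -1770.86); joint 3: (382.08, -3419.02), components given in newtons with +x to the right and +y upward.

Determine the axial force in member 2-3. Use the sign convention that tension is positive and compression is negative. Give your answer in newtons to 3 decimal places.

N=5 nodes, M=7 members, R=3 reactions → 2N=10, M+R=10
member 0 (0-1): L=2.2143, (cx,cy)=(0.4096,0.9123)
member 1 (0-2): L=1.5690, (cx,cy)=(1.0000,0.0000)
member 2 (1-2): L=2.1257, (cx,cy)=(0.3114,-0.9503)
member 3 (1-3): L=1.6992, (cx,cy)=(0.9917,0.1289)
member 4 (2-3): L=2.4616, (cx,cy)=(0.4156,0.9096)
member 5 (2-4): L=1.7310, (cx,cy)=(1.0000,0.0000)
member 6 (3-4): L=2.3483, (cx,cy)=(0.3015,-0.9535)
solve A·x = −loads:
  F[0-1] = -2321.4083 N (compression)
  F[0-2] = +746.0100 N (tension)
  F[1-2] = +302.3638 N (tension)
  F[1-3] = -461.9467 N (compression)
  F[2-3] = -315.8980 N (compression)
  F[2-4] = +971.4538 N (tension)
  F[3-4] = -3222.0882 N (compression)
  Rx@0 = +204.8700 N
  Ry@0 = +2117.7261 N
  Ry@4 = +3072.1539 N

-315.898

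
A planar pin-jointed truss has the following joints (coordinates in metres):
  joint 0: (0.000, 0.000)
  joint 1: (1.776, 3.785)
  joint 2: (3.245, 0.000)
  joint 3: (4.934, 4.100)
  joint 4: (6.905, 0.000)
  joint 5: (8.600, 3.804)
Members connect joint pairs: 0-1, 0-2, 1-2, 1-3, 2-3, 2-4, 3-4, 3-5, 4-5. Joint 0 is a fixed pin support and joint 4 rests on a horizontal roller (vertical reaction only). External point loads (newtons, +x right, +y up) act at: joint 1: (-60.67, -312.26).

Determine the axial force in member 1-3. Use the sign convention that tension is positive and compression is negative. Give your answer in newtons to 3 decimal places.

-44.026

N=6 nodes, M=9 members, R=3 reactions → 2N=12, M+R=12
member 0 (0-1): L=4.1810, (cx,cy)=(0.4248,0.9053)
member 1 (0-2): L=3.2450, (cx,cy)=(1.0000,0.0000)
member 2 (1-2): L=4.0601, (cx,cy)=(0.3618,-0.9322)
member 3 (1-3): L=3.1737, (cx,cy)=(0.9951,0.0993)
member 4 (2-3): L=4.4343, (cx,cy)=(0.3809,0.9246)
member 5 (2-4): L=3.6600, (cx,cy)=(1.0000,0.0000)
member 6 (3-4): L=4.5492, (cx,cy)=(0.4333,-0.9013)
member 7 (3-5): L=3.6779, (cx,cy)=(0.9968,-0.0805)
member 8 (4-5): L=4.1645, (cx,cy)=(0.4070,0.9134)
solve A·x = −loads:
  F[0-1] = -292.9450 N (compression)
  F[0-2] = +63.7681 N (tension)
  F[1-2] = -55.1656 N (compression)
  F[1-3] = -44.0257 N (compression)
  F[2-3] = +55.6209 N (tension)
  F[2-4] = +22.6224 N (tension)
  F[3-4] = -52.2136 N (compression)
  F[3-5] = -0.0000 N (tension)
  F[4-5] = +0.0000 N (tension)
  Rx@0 = +60.6700 N
  Ry@0 = +265.2017 N
  Ry@4 = +47.0583 N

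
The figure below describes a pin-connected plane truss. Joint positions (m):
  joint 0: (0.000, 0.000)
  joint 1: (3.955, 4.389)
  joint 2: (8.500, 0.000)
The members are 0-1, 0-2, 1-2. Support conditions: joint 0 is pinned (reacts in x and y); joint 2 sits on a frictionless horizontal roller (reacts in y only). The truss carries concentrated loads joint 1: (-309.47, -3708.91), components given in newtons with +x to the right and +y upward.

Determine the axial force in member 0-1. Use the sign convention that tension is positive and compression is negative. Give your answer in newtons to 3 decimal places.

-2884.675

N=3 nodes, M=3 members, R=3 reactions → 2N=6, M+R=6
member 0 (0-1): L=5.9081, (cx,cy)=(0.6694,0.7429)
member 1 (0-2): L=8.5000, (cx,cy)=(1.0000,0.0000)
member 2 (1-2): L=6.3183, (cx,cy)=(0.7193,-0.6947)
solve A·x = −loads:
  F[0-1] = -2884.6746 N (compression)
  F[0-2] = +1621.5970 N (tension)
  F[1-2] = -2254.2714 N (compression)
  Rx@0 = +309.4700 N
  Ry@0 = +2142.9717 N
  Ry@2 = +1565.9383 N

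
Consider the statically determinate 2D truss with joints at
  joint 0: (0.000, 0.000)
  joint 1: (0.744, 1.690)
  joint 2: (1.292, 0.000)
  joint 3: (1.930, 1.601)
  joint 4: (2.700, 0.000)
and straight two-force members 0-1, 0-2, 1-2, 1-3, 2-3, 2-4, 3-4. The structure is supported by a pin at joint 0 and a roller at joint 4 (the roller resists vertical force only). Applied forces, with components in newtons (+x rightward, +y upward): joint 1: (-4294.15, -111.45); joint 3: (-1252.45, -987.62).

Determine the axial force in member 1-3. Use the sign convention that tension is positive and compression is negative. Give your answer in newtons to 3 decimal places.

N=5 nodes, M=7 members, R=3 reactions → 2N=10, M+R=10
member 0 (0-1): L=1.8465, (cx,cy)=(0.4029,0.9152)
member 1 (0-2): L=1.2920, (cx,cy)=(1.0000,0.0000)
member 2 (1-2): L=1.7766, (cx,cy)=(0.3084,-0.9512)
member 3 (1-3): L=1.1893, (cx,cy)=(0.9972,-0.0748)
member 4 (2-3): L=1.7234, (cx,cy)=(0.3702,0.9290)
member 5 (2-4): L=1.4080, (cx,cy)=(1.0000,0.0000)
member 6 (3-4): L=1.7765, (cx,cy)=(0.4334,-0.9012)
solve A·x = −loads:
  F[0-1] = -4144.1483 N (compression)
  F[0-2] = -3876.8394 N (compression)
  F[1-2] = +3754.4479 N (tension)
  F[1-3] = +1470.4542 N (tension)
  F[2-3] = -3844.5127 N (compression)
  F[2-4] = -1295.5816 N (compression)
  F[3-4] = +2989.1623 N (tension)
  Rx@0 = +5546.6000 N
  Ry@0 = +3792.8702 N
  Ry@4 = -2693.8002 N

1470.454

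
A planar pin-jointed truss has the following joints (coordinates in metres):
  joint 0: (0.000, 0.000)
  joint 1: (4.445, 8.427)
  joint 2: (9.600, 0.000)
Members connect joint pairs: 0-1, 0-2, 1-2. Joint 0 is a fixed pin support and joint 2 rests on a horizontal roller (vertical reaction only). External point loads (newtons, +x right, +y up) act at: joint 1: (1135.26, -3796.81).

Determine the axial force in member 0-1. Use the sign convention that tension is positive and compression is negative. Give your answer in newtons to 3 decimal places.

-1178.368

N=3 nodes, M=3 members, R=3 reactions → 2N=6, M+R=6
member 0 (0-1): L=9.5275, (cx,cy)=(0.4665,0.8845)
member 1 (0-2): L=9.6000, (cx,cy)=(1.0000,0.0000)
member 2 (1-2): L=9.8787, (cx,cy)=(0.5218,-0.8530)
solve A·x = −loads:
  F[0-1] = -1178.3679 N (compression)
  F[0-2] = +1685.0235 N (tension)
  F[1-2] = -3229.0612 N (compression)
  Rx@0 = -1135.2600 N
  Ry@0 = +1042.2625 N
  Ry@2 = +2754.5475 N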